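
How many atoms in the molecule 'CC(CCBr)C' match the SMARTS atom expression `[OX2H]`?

The query [OX2H] means: aliphatic oxygen with two connections, one of which is H — an -OH oxygen.
Check the 6 heavy atoms by environment: 2× C (H2, X4) → no; 1× Br (H0, X1) → no; 1× C (H1, X4) → no; 2× C (H3, X4) → no.
No environment satisfies the query, so 0 matching atoms.

0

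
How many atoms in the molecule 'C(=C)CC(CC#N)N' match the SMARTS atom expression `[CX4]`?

3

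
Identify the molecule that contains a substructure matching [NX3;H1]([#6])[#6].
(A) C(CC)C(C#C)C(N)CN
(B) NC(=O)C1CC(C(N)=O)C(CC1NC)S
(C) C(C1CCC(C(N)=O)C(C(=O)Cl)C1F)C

[NX3;H1]([#6])[#6] describes a trivalent nitrogen with one H, bonded to two carbons (a secondary amine).
(A) has a primary amino group (-NH2) but the nitrogen has H2 and only one carbon neighbour.
(B) contains an N-methylamino group (-NHCH3), which satisfies every atom and bond constraint.
(C) has a primary amide (-C(=O)NH2) but the -C(=O)NH2 nitrogen has H2, not H1.
So the answer is (B).

B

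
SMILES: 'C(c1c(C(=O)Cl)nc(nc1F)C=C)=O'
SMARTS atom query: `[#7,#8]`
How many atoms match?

4

The query [#7,#8] means: nitrogen or oxygen (comma = OR).
Check the 14 heavy atoms by environment: 2× n (aromatic) → match; 4× c (aromatic) → no; 4× C → no; 2× O → match; 1× F → no; 1× Cl → no.
Summing the matching environments: 2 + 2 = 4 matching atoms.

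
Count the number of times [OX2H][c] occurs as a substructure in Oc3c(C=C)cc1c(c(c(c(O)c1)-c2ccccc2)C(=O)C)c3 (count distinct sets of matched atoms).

2

[OX2H][c] is the SMARTS for a phenol: a hydroxyl oxygen attached to an aromatic carbon.
The molecule carries 2 separate instances of a hydroxyl group (-OH) meeting every constraint; each maps to a distinct set of atoms, giving 2 matches.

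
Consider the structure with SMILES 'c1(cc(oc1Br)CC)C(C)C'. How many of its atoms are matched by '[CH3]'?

3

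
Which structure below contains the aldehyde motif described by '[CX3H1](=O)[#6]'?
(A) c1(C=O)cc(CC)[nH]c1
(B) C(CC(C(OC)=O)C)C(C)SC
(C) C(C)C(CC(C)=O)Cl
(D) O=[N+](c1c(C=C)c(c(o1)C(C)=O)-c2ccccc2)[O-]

[CX3H1](=O)[#6] describes an sp2 carbon with one H, double-bonded to O and single-bonded to carbon (an aldehyde).
(A) contains an aldehyde (-CHO), which satisfies every atom and bond constraint.
(B) has a methyl-ester group (-C(=O)OCH3) but the carbonyl carbon has H0, not H1.
(C) has an acetyl/ketone group (-C(=O)CH3) but the carbonyl carbon has H0 (two carbon neighbours), not H1.
(D) has an acetyl/ketone group (-C(=O)CH3) but the carbonyl carbon has H0 (two carbon neighbours), not H1.
So the answer is (A).

A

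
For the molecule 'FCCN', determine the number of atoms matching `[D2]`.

2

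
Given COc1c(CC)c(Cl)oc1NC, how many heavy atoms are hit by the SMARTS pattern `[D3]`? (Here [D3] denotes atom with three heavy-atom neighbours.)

The query [D3] means: atom with exactly three heavy-atom neighbours.
Check the 12 heavy atoms by environment: 1× o (aromatic, D2) → no; 4× c (aromatic, D3) → match; 1× N (D2) → no; 3× C (D1) → no; 1× O (D2) → no; 1× C (D2) → no; 1× Cl (D1) → no.
That gives 4 matching atoms.

4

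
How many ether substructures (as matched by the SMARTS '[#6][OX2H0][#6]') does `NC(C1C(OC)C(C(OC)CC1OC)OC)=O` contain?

[#6][OX2H0][#6] is the SMARTS for an ether: an aliphatic oxygen bridging two carbons with no H on the oxygen.
The molecule carries 4 separate instances of a methoxy ether (-OCH3) meeting every constraint; each maps to a distinct set of atoms, giving 4 matches.

4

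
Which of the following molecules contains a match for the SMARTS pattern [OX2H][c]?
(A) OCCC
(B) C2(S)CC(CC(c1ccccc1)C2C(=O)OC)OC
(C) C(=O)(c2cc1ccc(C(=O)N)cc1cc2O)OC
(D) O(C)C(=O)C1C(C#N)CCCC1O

C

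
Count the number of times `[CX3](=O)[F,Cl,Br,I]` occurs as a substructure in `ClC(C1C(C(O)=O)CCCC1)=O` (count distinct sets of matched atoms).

[CX3](=O)[F,Cl,Br,I] is the SMARTS for an acyl halide: a carbonyl carbon bonded to a halogen.
Exactly one fragment in the molecule meets all constraints, giving 1 match.

1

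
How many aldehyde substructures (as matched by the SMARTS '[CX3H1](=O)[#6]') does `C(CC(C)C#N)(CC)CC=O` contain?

1

[CX3H1](=O)[#6] is the SMARTS for an aldehyde: an sp2 carbon with one H, double-bonded to O and single-bonded to carbon.
Exactly one fragment in the molecule meets all constraints, giving 1 match.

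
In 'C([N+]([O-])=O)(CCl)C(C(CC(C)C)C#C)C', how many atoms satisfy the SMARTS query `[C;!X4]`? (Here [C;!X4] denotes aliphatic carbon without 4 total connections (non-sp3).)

Check the 15 heavy atoms by environment: 9× C (X4) → no; 1× Cl (X1) → no; 1× N (charge +1, X3) → no; 1× O (charge -1, X1) → no; 1× O (X1) → no; 2× C (X2) → match.
That gives 2 matching atoms.

2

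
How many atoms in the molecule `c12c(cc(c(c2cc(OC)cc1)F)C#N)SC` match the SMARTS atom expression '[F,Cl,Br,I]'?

1

The query [F,Cl,Br,I] means: comma = OR; matches any of F, Cl, Br, I.
Check the 17 heavy atoms by environment: 10× c (aromatic) → no; 1× S → no; 3× C → no; 1× N → no; 1× O → no; 1× F → match.
That gives 1 matching atom.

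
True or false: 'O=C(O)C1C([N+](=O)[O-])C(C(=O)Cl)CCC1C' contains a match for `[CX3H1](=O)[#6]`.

False

The pattern [CX3H1](=O)[#6] describes an sp2 carbon with one H, double-bonded to O and single-bonded to carbon — an aldehyde.
The closest candidate here is a carboxylic acid group (-C(=O)OH), but the carbonyl carbon has H0 and is bonded to O, not H1. No other fragment satisfies the full query, so there is no match.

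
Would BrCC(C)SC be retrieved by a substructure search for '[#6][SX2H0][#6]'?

The pattern [#6][SX2H0][#6] describes an aliphatic sulfur bridging two carbons with no H on the sulfur — a thioether.
The molecule carries a methylthio ether (-SCH3), whose atoms satisfy every constraint of the query, so the pattern matches.

Yes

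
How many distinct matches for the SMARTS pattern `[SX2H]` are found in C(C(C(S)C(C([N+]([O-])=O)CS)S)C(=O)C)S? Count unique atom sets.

4

[SX2H] is the SMARTS for a thiol: an aliphatic sulfur with two connections, one being H.
The molecule carries 4 separate instances of a thiol (-SH) meeting every constraint; each maps to a distinct set of atoms, giving 4 matches.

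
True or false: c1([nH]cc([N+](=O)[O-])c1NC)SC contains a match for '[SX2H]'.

The pattern [SX2H] describes an aliphatic sulfur with two connections, one being H — a thiol.
The closest candidate here is a methylthio ether (-SCH3), but the sulfur has H0 (bonded to two carbons), not H1. No other fragment satisfies the full query, so there is no match.

False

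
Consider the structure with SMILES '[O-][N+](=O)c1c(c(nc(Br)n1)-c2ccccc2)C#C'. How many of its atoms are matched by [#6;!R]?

Check the 18 heavy atoms by environment: 2× n (aromatic, in 6-ring) → no; 10× c (aromatic, in 6-ring) → no; 1× N (charge +1, acyclic) → no; 1× O (charge -1, acyclic) → no; 1× O (acyclic) → no; 1× Br (acyclic) → no; 2× C (acyclic) → match.
That gives 2 matching atoms.

2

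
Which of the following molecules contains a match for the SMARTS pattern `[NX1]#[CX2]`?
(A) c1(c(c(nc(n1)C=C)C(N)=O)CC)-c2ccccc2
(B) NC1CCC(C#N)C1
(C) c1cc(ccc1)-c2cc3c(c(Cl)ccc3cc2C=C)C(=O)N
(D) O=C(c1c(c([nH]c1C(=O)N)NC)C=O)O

B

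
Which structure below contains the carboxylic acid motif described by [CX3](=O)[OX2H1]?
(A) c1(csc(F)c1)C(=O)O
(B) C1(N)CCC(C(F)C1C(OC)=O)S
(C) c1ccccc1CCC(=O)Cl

A

[CX3](=O)[OX2H1] describes an sp2 carbon double-bonded to O and single-bonded to an -OH oxygen (a carboxylic acid).
(A) contains a carboxylic acid group (-C(=O)OH), which satisfies every atom and bond constraint.
(B) has a methyl-ester group (-C(=O)OCH3) but the singly-bonded O has no H (OX2H0, not OX2H1).
(C) has an acyl chloride (-C(=O)Cl) but the carbonyl is bonded to Cl, not to an -OH oxygen.
So the answer is (A).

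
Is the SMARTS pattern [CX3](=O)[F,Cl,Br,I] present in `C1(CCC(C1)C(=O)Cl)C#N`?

Yes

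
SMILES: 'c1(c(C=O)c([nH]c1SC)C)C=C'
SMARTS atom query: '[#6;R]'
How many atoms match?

4

The query [#6;R] means: carbon that is part of a ring.
Check the 12 heavy atoms by environment: 1× n (aromatic, in 5-ring) → no; 4× c (aromatic, in 5-ring) → match; 5× C (acyclic) → no; 1× O (acyclic) → no; 1× S (acyclic) → no.
That gives 4 matching atoms.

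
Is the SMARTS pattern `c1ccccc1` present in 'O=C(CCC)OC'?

No

The pattern c1ccccc1 describes six aromatic carbons in a ring — a benzene ring.
The closest candidate here is a methyl group (-CH3), but no six-membered all-carbon aromatic ring is present. No other fragment satisfies the full query, so there is no match.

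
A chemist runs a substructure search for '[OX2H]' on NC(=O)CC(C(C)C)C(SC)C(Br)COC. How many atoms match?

The query [OX2H] means: aliphatic oxygen with two connections, one of which is H — an -OH oxygen.
Check the 16 heavy atoms by environment: 2× C (H2, X4) → no; 4× C (H1, X4) → no; 1× C (H0, X3) → no; 1× O (H0, X1) → no; 1× N (H2, X3) → no; 1× O (H0, X2) → no; 4× C (H3, X4) → no; 1× S (H0, X2) → no; 1× Br (H0, X1) → no.
No environment satisfies the query, so 0 matching atoms.

0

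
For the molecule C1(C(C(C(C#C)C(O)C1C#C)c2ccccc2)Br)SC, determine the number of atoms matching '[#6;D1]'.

The query [#6;D1] means: carbon bonded to exactly one heavy atom.
Check the 20 heavy atoms by environment: 6× C (D3) → no; 1× Br (D1) → no; 1× S (D2) → no; 3× C (D1) → match; 1× O (D1) → no; 1× c (aromatic, D3) → no; 5× c (aromatic, D2) → no; 2× C (D2) → no.
That gives 3 matching atoms.

3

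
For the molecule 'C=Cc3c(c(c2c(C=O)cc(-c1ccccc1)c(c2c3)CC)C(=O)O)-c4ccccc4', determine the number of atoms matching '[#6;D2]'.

15

The query [#6;D2] means: any carbon bonded to exactly two heavy atoms.
Check the 31 heavy atoms by environment: 10× c (aromatic, D3) → no; 12× c (aromatic, D2) → match; 3× C (D2) → match; 2× C (D1) → no; 1× C (D3) → no; 3× O (D1) → no.
Summing the matching environments: 12 + 3 = 15 matching atoms.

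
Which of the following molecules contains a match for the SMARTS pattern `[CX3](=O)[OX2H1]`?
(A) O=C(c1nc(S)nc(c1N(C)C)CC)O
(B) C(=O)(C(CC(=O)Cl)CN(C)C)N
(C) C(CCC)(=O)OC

A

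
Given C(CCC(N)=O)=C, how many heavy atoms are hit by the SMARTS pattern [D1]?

Check the 7 heavy atoms by environment: 3× C (D2) → no; 1× C (D1) → match; 1× C (D3) → no; 1× O (D1) → match; 1× N (D1) → match.
Summing the matching environments: 1 + 1 + 1 = 3 matching atoms.

3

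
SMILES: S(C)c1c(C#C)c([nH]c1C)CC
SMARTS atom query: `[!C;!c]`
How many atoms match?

2

The query [!C;!c] means: neither aliphatic nor aromatic carbon — same as [!#6].
Check the 12 heavy atoms by environment: 1× n (aromatic) → match; 4× c (aromatic) → no; 6× C → no; 1× S → match.
Summing the matching environments: 1 + 1 = 2 matching atoms.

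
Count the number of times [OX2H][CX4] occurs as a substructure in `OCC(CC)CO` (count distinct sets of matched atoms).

2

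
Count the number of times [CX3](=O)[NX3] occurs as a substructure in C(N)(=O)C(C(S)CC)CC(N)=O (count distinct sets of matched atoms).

2

[CX3](=O)[NX3] is the SMARTS for an amide: a carbonyl carbon bonded to a trivalent nitrogen.
The molecule carries 2 separate instances of a primary amide (-C(=O)NH2) meeting every constraint; each maps to a distinct set of atoms, giving 2 matches.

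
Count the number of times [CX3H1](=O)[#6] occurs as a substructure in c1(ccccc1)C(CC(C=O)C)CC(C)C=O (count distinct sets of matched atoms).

[CX3H1](=O)[#6] is the SMARTS for an aldehyde: an sp2 carbon with one H, double-bonded to O and single-bonded to carbon.
The molecule carries 2 separate instances of an aldehyde (-CHO) meeting every constraint; each maps to a distinct set of atoms, giving 2 matches.

2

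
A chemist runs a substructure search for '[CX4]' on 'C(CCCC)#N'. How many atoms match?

4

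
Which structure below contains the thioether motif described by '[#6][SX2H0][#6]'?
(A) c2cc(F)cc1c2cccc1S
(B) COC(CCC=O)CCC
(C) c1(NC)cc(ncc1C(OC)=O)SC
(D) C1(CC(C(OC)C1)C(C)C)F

[#6][SX2H0][#6] describes an aliphatic sulfur bridging two carbons with no H on the sulfur (a thioether).
(A) has a thiol (-SH) but the sulfur has H1, not H0 bridging two carbons.
(B) has a methoxy ether (-OCH3) but the bridging atom is O, not S.
(C) contains a methylthio ether (-SCH3), which satisfies every atom and bond constraint.
(D) has a methoxy ether (-OCH3) but the bridging atom is O, not S.
So the answer is (C).

C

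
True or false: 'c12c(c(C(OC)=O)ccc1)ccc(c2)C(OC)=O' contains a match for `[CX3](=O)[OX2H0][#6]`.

The pattern [CX3](=O)[OX2H0][#6] describes a carbonyl carbon bonded to an oxygen that is itself bonded to carbon (no H on that O) — an ester.
The molecule carries a methyl-ester group (-C(=O)OCH3), whose atoms satisfy every constraint of the query, so the pattern matches.

True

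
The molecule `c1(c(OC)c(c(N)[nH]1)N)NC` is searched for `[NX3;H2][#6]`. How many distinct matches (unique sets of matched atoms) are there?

2

[NX3;H2][#6] is the SMARTS for a primary amine: a trivalent nitrogen with two H attached to carbon.
The molecule carries 2 separate instances of a primary amino group (-NH2) meeting every constraint; each maps to a distinct set of atoms, giving 2 matches.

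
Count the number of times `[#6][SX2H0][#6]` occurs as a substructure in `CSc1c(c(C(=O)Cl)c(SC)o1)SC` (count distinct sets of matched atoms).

3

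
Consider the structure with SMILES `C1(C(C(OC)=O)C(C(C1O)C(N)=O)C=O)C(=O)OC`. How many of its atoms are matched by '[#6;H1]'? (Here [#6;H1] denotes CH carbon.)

6

Check the 19 heavy atoms by environment: 6× C (H1) → match; 6× O (H0) → no; 3× C (H0) → no; 2× C (H3) → no; 1× N (H2) → no; 1× O (H1) → no.
That gives 6 matching atoms.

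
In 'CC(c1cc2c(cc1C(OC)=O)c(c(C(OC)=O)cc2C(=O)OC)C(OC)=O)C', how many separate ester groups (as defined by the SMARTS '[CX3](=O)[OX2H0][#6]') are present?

[CX3](=O)[OX2H0][#6] is the SMARTS for an ester: a carbonyl carbon bonded to an oxygen that is itself bonded to carbon (no H on that O).
The molecule carries 4 separate instances of a methyl-ester group (-C(=O)OCH3) meeting every constraint; each maps to a distinct set of atoms, giving 4 matches.

4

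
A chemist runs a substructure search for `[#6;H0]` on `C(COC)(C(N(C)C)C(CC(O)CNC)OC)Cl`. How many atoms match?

The query [#6;H0] means: any carbon with no attached hydrogen.
Check the 18 heavy atoms by environment: 3× C (H2) → no; 4× C (H1) → no; 2× O (H0) → no; 5× C (H3) → no; 1× Cl (H0) → no; 1× N (H1) → no; 1× O (H1) → no; 1× N (H0) → no.
No environment satisfies the query, so 0 matching atoms.

0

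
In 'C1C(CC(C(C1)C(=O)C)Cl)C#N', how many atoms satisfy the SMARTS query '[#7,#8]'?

2

Check the 12 heavy atoms by environment: 9× C → no; 1× N → match; 1× O → match; 1× Cl → no.
Summing the matching environments: 1 + 1 = 2 matching atoms.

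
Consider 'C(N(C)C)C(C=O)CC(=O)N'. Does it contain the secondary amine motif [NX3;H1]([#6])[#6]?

No

The pattern [NX3;H1]([#6])[#6] describes a trivalent nitrogen with one H, bonded to two carbons — a secondary amine.
The closest candidate here is a primary amide (-C(=O)NH2), but the -C(=O)NH2 nitrogen has H2, not H1. No other fragment satisfies the full query, so there is no match.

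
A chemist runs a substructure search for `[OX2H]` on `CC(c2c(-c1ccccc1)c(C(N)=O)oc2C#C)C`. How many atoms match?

The query [OX2H] means: aliphatic oxygen with two connections, one of which is H — an -OH oxygen.
Check the 19 heavy atoms by environment: 1× o (aromatic, H0, X2) → no; 5× c (aromatic, H0, X3) → no; 1× C (H0, X2) → no; 1× C (H1, X2) → no; 1× C (H1, X4) → no; 2× C (H3, X4) → no; 5× c (aromatic, H1, X3) → no; 1× C (H0, X3) → no; 1× O (H0, X1) → no; 1× N (H2, X3) → no.
No environment satisfies the query, so 0 matching atoms.

0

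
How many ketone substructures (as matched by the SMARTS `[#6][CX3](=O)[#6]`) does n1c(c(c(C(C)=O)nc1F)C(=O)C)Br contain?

2

[#6][CX3](=O)[#6] is the SMARTS for a ketone: a carbonyl carbon (no H) flanked by two carbons.
The molecule carries 2 separate instances of an acetyl/ketone group (-C(=O)CH3) meeting every constraint; each maps to a distinct set of atoms, giving 2 matches.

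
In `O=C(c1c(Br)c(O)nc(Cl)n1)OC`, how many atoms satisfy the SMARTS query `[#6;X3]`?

The query [#6;X3] means: any carbon (aromatic or not) with three total connections.
Check the 13 heavy atoms by environment: 2× n (aromatic, X2) → no; 4× c (aromatic, X3) → match; 1× Br (X1) → no; 2× O (X2) → no; 1× C (X3) → match; 1× O (X1) → no; 1× C (X4) → no; 1× Cl (X1) → no.
Summing the matching environments: 4 + 1 = 5 matching atoms.

5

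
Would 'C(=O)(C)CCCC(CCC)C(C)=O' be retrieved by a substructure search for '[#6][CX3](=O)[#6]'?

Yes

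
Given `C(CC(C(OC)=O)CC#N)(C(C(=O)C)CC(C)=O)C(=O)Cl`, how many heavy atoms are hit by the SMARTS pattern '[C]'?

14

Check the 21 heavy atoms by environment: 14× C → match; 5× O → no; 1× N → no; 1× Cl → no.
That gives 14 matching atoms.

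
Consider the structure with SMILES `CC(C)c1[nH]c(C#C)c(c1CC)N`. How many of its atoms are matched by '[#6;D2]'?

2

The query [#6;D2] means: any carbon bonded to exactly two heavy atoms.
Check the 13 heavy atoms by environment: 1× n (aromatic, D2) → no; 4× c (aromatic, D3) → no; 2× C (D2) → match; 4× C (D1) → no; 1× N (D1) → no; 1× C (D3) → no.
That gives 2 matching atoms.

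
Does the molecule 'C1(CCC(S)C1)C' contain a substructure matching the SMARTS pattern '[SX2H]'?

Yes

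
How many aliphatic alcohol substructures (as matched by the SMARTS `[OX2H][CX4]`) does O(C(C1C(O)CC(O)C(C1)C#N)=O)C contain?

[OX2H][CX4] is the SMARTS for an aliphatic alcohol: a hydroxyl oxygen bound to an sp3 (X4) carbon.
The molecule carries 2 separate instances of a hydroxyl group (-OH) meeting every constraint; each maps to a distinct set of atoms, giving 2 matches.

2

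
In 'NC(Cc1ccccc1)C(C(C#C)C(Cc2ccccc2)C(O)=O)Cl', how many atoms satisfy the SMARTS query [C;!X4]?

The query [C;!X4] means: aliphatic carbon that does not have four total connections.
Check the 25 heavy atoms by environment: 6× C (X4) → no; 1× Cl (X1) → no; 1× C (X3) → match; 1× O (X1) → no; 1× O (X2) → no; 12× c (aromatic, X3) → no; 1× N (X3) → no; 2× C (X2) → match.
Summing the matching environments: 1 + 2 = 3 matching atoms.

3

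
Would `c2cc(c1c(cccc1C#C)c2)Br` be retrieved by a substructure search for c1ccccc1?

Yes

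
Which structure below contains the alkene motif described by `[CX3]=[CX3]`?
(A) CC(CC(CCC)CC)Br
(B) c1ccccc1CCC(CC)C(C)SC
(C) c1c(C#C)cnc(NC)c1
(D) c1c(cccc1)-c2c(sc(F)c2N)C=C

[CX3]=[CX3] describes a non-aromatic C=C double bond between two sp2 carbons (an alkene).
(A) has an ethyl group (-CH2CH3) but its C-C bond is a single bond between CX4 carbons, not CX3=CX3.
(B) has an ethyl group (-CH2CH3) but its C-C bond is a single bond between CX4 carbons, not CX3=CX3.
(C) has an ethynyl group (-C#CH) but the C-C bond is a triple bond, not a double bond.
(D) contains a vinyl group (-CH=CH2), which satisfies every atom and bond constraint.
So the answer is (D).

D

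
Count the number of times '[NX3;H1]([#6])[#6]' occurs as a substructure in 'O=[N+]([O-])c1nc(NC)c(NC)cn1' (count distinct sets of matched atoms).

[NX3;H1]([#6])[#6] is the SMARTS for a secondary amine: a trivalent nitrogen with one H, bonded to two carbons.
The molecule carries 2 separate instances of an N-methylamino group (-NHCH3) meeting every constraint; each maps to a distinct set of atoms, giving 2 matches.

2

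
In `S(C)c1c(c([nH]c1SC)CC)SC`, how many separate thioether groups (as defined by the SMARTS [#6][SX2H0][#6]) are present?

[#6][SX2H0][#6] is the SMARTS for a thioether: an aliphatic sulfur bridging two carbons with no H on the sulfur.
The molecule carries 3 separate instances of a methylthio ether (-SCH3) meeting every constraint; each maps to a distinct set of atoms, giving 3 matches.

3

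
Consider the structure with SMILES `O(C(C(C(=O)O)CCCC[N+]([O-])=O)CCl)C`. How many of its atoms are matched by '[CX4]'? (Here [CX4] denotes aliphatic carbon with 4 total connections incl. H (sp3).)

8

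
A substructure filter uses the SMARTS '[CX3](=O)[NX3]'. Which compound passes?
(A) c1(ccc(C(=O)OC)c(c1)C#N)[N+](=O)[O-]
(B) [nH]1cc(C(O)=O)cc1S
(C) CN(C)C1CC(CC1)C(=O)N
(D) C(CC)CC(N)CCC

C

[CX3](=O)[NX3] describes a carbonyl carbon bonded to a trivalent nitrogen (an amide).
(A) has a nitrile (-C#N) but the nitrile N is NX1 (triple-bonded), not NX3.
(B) has a carboxylic acid group (-C(=O)OH) but the carbonyl is bonded to O, not to an NX3 nitrogen.
(C) contains a primary amide (-C(=O)NH2), which satisfies every atom and bond constraint.
(D) has a primary amino group (-NH2) but the -NH2 is not attached to a carbonyl carbon.
So the answer is (C).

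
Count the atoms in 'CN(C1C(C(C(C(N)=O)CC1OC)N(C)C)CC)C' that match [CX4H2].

2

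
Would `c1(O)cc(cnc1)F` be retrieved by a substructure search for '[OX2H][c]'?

The pattern [OX2H][c] describes a hydroxyl oxygen attached to an aromatic carbon — a phenol.
The molecule carries a hydroxyl group (-OH), whose atoms satisfy every constraint of the query, so the pattern matches.

Yes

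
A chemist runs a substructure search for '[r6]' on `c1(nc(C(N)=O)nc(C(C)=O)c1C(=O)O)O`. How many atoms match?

Check the 16 heavy atoms by environment: 2× n (aromatic, in 6-ring) → match; 4× c (aromatic, in 6-ring) → match; 4× C (acyclic) → no; 5× O (acyclic) → no; 1× N (acyclic) → no.
Summing the matching environments: 2 + 4 = 6 matching atoms.

6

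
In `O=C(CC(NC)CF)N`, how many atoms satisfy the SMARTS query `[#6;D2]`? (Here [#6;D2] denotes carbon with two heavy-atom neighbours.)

2

The query [#6;D2] means: any carbon bonded to exactly two heavy atoms.
Check the 9 heavy atoms by environment: 2× C (D2) → match; 2× C (D3) → no; 1× F (D1) → no; 1× O (D1) → no; 1× N (D1) → no; 1× N (D2) → no; 1× C (D1) → no.
That gives 2 matching atoms.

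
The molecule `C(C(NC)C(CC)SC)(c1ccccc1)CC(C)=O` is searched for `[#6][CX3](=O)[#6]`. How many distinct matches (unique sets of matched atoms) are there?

[#6][CX3](=O)[#6] is the SMARTS for a ketone: a carbonyl carbon (no H) flanked by two carbons.
Exactly one fragment in the molecule meets all constraints, giving 1 match.

1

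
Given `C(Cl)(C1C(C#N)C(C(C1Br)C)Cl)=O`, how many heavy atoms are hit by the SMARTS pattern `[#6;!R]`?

3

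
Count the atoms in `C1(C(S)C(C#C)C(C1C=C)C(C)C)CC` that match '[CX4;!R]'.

5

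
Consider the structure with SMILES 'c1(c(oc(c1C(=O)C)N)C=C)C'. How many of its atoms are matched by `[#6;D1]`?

3

The query [#6;D1] means: carbon bonded to exactly one heavy atom.
Check the 12 heavy atoms by environment: 1× o (aromatic, D2) → no; 4× c (aromatic, D3) → no; 1× C (D2) → no; 3× C (D1) → match; 1× C (D3) → no; 1× O (D1) → no; 1× N (D1) → no.
That gives 3 matching atoms.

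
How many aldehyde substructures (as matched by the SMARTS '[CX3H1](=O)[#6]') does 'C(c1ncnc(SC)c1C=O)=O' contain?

[CX3H1](=O)[#6] is the SMARTS for an aldehyde: an sp2 carbon with one H, double-bonded to O and single-bonded to carbon.
The molecule carries 2 separate instances of an aldehyde (-CHO) meeting every constraint; each maps to a distinct set of atoms, giving 2 matches.

2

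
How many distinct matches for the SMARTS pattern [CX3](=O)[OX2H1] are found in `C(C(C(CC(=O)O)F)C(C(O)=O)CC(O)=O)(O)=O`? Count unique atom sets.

[CX3](=O)[OX2H1] is the SMARTS for a carboxylic acid: an sp2 carbon double-bonded to O and single-bonded to an -OH oxygen.
The molecule carries 4 separate instances of a carboxylic acid group (-C(=O)OH) meeting every constraint; each maps to a distinct set of atoms, giving 4 matches.

4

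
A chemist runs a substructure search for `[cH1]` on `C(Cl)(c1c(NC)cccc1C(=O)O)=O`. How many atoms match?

3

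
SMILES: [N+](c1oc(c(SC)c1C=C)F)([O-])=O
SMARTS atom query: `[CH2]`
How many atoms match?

1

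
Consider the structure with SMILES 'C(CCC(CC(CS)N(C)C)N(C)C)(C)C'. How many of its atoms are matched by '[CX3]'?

The query [CX3] means: C with X3: aliphatic carbon with exactly 3 total connections.
Check the 16 heavy atoms by environment: 13× C (X4) → no; 2× N (X3) → no; 1× S (X2) → no.
No environment satisfies the query, so 0 matching atoms.

0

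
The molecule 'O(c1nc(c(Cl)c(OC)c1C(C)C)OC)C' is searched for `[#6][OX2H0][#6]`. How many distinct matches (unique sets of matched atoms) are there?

[#6][OX2H0][#6] is the SMARTS for an ether: an aliphatic oxygen bridging two carbons with no H on the oxygen.
The molecule carries 3 separate instances of a methoxy ether (-OCH3) meeting every constraint; each maps to a distinct set of atoms, giving 3 matches.

3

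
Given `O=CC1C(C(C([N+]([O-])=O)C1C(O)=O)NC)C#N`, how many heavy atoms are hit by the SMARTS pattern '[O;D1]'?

5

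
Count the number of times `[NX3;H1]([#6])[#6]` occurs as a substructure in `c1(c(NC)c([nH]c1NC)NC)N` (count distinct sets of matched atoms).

3

[NX3;H1]([#6])[#6] is the SMARTS for a secondary amine: a trivalent nitrogen with one H, bonded to two carbons.
The molecule carries 3 separate instances of an N-methylamino group (-NHCH3) meeting every constraint; each maps to a distinct set of atoms, giving 3 matches.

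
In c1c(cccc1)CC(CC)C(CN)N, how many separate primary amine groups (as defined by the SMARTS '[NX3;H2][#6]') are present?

[NX3;H2][#6] is the SMARTS for a primary amine: a trivalent nitrogen with two H attached to carbon.
The molecule carries 2 separate instances of a primary amino group (-NH2) meeting every constraint; each maps to a distinct set of atoms, giving 2 matches.

2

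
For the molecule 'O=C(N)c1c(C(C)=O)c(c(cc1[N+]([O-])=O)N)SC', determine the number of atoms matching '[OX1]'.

4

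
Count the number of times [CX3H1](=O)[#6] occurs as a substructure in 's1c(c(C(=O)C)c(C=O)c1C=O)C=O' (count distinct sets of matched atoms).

3

[CX3H1](=O)[#6] is the SMARTS for an aldehyde: an sp2 carbon with one H, double-bonded to O and single-bonded to carbon.
The molecule carries 3 separate instances of an aldehyde (-CHO) meeting every constraint; each maps to a distinct set of atoms, giving 3 matches.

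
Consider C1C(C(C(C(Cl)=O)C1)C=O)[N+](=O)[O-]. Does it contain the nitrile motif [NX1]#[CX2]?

The pattern [NX1]#[CX2] describes a nitrogen triple-bonded to a two-connected carbon — a nitrile.
The closest candidate here is a nitro group (-[N+](=O)[O-]), but there is no C#N triple bond. No other fragment satisfies the full query, so there is no match.

No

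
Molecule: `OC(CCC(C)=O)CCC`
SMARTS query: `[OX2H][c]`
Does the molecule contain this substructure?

No

The pattern [OX2H][c] describes a hydroxyl oxygen attached to an aromatic carbon — a phenol.
The closest candidate here is a hydroxyl group (-OH), but the -OH is on an aliphatic carbon, not an aromatic c. No other fragment satisfies the full query, so there is no match.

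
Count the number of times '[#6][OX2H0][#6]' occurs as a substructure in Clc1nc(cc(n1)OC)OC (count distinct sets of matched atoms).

2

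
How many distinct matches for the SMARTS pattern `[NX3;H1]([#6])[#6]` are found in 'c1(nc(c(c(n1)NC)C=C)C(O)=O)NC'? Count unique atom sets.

[NX3;H1]([#6])[#6] is the SMARTS for a secondary amine: a trivalent nitrogen with one H, bonded to two carbons.
The molecule carries 2 separate instances of an N-methylamino group (-NHCH3) meeting every constraint; each maps to a distinct set of atoms, giving 2 matches.

2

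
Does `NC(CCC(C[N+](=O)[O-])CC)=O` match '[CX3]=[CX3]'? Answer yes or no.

No

The pattern [CX3]=[CX3] describes a non-aromatic C=C double bond between two sp2 carbons — an alkene.
The closest candidate here is an ethyl group (-CH2CH3), but its C-C bond is a single bond between CX4 carbons, not CX3=CX3. No other fragment satisfies the full query, so there is no match.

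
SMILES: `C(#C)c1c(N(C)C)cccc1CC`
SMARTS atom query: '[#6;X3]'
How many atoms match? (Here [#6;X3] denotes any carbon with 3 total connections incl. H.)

6

Check the 13 heavy atoms by environment: 6× c (aromatic, X3) → match; 2× C (X2) → no; 1× N (X3) → no; 4× C (X4) → no.
That gives 6 matching atoms.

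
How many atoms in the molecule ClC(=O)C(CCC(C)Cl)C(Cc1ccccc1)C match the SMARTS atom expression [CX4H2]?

3

The query [CX4H2] means: sp3 carbon (X4) with exactly two hydrogens.
Check the 18 heavy atoms by environment: 2× C (H3, X4) → no; 3× C (H1, X4) → no; 3× C (H2, X4) → match; 1× C (H0, X3) → no; 1× O (H0, X1) → no; 2× Cl (H0, X1) → no; 1× c (aromatic, H0, X3) → no; 5× c (aromatic, H1, X3) → no.
That gives 3 matching atoms.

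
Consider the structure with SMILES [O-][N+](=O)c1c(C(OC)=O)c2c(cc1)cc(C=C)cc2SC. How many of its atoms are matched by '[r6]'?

10

The query [r6] means: r6 matches atoms in a six-membered ring.
Check the 21 heavy atoms by environment: 10× c (aromatic, in 6-ring) → match; 1× S (acyclic) → no; 5× C (acyclic) → no; 1× N (charge +1, acyclic) → no; 1× O (charge -1, acyclic) → no; 3× O (acyclic) → no.
That gives 10 matching atoms.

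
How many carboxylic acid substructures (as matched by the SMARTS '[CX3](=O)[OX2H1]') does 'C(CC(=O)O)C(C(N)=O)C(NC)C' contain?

1

[CX3](=O)[OX2H1] is the SMARTS for a carboxylic acid: an sp2 carbon double-bonded to O and single-bonded to an -OH oxygen.
Exactly one fragment in the molecule meets all constraints, giving 1 match.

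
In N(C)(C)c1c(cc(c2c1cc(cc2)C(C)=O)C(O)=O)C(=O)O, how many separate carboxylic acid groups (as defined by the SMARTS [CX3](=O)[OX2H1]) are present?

[CX3](=O)[OX2H1] is the SMARTS for a carboxylic acid: an sp2 carbon double-bonded to O and single-bonded to an -OH oxygen.
The molecule carries 2 separate instances of a carboxylic acid group (-C(=O)OH) meeting every constraint; each maps to a distinct set of atoms, giving 2 matches.

2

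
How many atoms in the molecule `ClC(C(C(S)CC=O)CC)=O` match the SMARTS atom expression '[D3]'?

3

Check the 11 heavy atoms by environment: 3× C (D2) → no; 3× C (D3) → match; 1× C (D1) → no; 1× S (D1) → no; 2× O (D1) → no; 1× Cl (D1) → no.
That gives 3 matching atoms.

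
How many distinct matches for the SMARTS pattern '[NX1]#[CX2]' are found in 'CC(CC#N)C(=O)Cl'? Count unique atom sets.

[NX1]#[CX2] is the SMARTS for a nitrile: a nitrogen triple-bonded to a two-connected carbon.
Exactly one fragment in the molecule meets all constraints, giving 1 match.

1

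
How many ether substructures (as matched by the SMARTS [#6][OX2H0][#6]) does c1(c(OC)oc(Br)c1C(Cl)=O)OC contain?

2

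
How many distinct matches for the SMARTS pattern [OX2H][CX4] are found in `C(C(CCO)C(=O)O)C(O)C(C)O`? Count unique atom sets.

[OX2H][CX4] is the SMARTS for an aliphatic alcohol: a hydroxyl oxygen bound to an sp3 (X4) carbon.
The molecule carries 3 separate instances of a hydroxyl group (-OH) meeting every constraint; each maps to a distinct set of atoms, giving 3 matches.

3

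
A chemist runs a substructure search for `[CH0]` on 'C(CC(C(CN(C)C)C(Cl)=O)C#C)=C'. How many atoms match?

2

The query [CH0] means: aliphatic carbon with no attached hydrogen.
Check the 14 heavy atoms by environment: 3× C (H2) → no; 4× C (H1) → no; 1× N (H0) → no; 2× C (H3) → no; 2× C (H0) → match; 1× O (H0) → no; 1× Cl (H0) → no.
That gives 2 matching atoms.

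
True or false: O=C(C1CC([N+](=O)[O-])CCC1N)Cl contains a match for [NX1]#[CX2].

The pattern [NX1]#[CX2] describes a nitrogen triple-bonded to a two-connected carbon — a nitrile.
The closest candidate here is a nitro group (-[N+](=O)[O-]), but there is no C#N triple bond. No other fragment satisfies the full query, so there is no match.

False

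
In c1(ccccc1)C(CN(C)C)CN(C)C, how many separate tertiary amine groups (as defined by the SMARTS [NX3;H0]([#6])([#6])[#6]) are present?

[NX3;H0]([#6])([#6])[#6] is the SMARTS for a tertiary amine: a trivalent nitrogen with no H, bonded to three carbons.
The molecule carries 2 separate instances of a dimethylamino group (-N(CH3)2) meeting every constraint; each maps to a distinct set of atoms, giving 2 matches.

2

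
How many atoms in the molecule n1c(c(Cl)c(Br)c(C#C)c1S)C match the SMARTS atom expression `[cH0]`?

5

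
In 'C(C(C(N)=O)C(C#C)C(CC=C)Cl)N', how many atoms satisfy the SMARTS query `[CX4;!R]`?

5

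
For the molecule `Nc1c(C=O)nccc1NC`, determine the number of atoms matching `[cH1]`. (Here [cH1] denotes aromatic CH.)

Check the 11 heavy atoms by environment: 1× n (aromatic, H0) → no; 2× c (aromatic, H1) → match; 3× c (aromatic, H0) → no; 1× N (H1) → no; 1× C (H3) → no; 1× C (H1) → no; 1× O (H0) → no; 1× N (H2) → no.
That gives 2 matching atoms.

2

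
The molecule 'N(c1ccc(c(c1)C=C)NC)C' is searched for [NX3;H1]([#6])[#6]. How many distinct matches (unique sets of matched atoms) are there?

[NX3;H1]([#6])[#6] is the SMARTS for a secondary amine: a trivalent nitrogen with one H, bonded to two carbons.
The molecule carries 2 separate instances of an N-methylamino group (-NHCH3) meeting every constraint; each maps to a distinct set of atoms, giving 2 matches.

2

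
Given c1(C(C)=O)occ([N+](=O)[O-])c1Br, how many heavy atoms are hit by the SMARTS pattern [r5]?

5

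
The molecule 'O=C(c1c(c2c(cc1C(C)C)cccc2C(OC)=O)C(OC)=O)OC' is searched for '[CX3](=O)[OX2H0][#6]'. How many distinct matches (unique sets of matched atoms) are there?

3

[CX3](=O)[OX2H0][#6] is the SMARTS for an ester: a carbonyl carbon bonded to an oxygen that is itself bonded to carbon (no H on that O).
The molecule carries 3 separate instances of a methyl-ester group (-C(=O)OCH3) meeting every constraint; each maps to a distinct set of atoms, giving 3 matches.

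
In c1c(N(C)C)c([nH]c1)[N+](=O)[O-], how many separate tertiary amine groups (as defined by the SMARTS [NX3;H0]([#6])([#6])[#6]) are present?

[NX3;H0]([#6])([#6])[#6] is the SMARTS for a tertiary amine: a trivalent nitrogen with no H, bonded to three carbons.
Exactly one fragment in the molecule meets all constraints, giving 1 match.

1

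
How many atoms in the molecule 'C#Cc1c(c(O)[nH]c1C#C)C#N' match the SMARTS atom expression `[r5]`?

5

The query [r5] means: r5 matches atoms in a five-membered ring.
Check the 12 heavy atoms by environment: 1× n (aromatic, in 5-ring) → match; 4× c (aromatic, in 5-ring) → match; 5× C (acyclic) → no; 1× N (acyclic) → no; 1× O (acyclic) → no.
Summing the matching environments: 1 + 4 = 5 matching atoms.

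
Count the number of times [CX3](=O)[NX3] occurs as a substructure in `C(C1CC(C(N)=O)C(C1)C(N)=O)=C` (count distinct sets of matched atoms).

2

[CX3](=O)[NX3] is the SMARTS for an amide: a carbonyl carbon bonded to a trivalent nitrogen.
The molecule carries 2 separate instances of a primary amide (-C(=O)NH2) meeting every constraint; each maps to a distinct set of atoms, giving 2 matches.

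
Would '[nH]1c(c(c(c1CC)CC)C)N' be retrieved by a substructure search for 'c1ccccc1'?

No

The pattern c1ccccc1 describes six aromatic carbons in a ring — a benzene ring.
The closest candidate here is a methyl group (-CH3), but no six-membered all-carbon aromatic ring is present. No other fragment satisfies the full query, so there is no match.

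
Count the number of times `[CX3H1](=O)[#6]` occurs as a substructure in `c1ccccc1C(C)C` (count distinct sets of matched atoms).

[CX3H1](=O)[#6] is the SMARTS for an aldehyde: an sp2 carbon with one H, double-bonded to O and single-bonded to carbon.
No fragment in the molecule satisfies every constraint, giving 0 matches.

0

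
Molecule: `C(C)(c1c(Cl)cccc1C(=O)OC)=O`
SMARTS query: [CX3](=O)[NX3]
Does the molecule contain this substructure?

The pattern [CX3](=O)[NX3] describes a carbonyl carbon bonded to a trivalent nitrogen — an amide.
The closest candidate here is a methyl-ester group (-C(=O)OCH3), but the carbonyl is bonded to O, not to an NX3 nitrogen. No other fragment satisfies the full query, so there is no match.

No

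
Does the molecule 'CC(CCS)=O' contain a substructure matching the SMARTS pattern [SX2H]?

The pattern [SX2H] describes an aliphatic sulfur with two connections, one being H — a thiol.
The molecule carries a thiol (-SH), whose atoms satisfy every constraint of the query, so the pattern matches.

Yes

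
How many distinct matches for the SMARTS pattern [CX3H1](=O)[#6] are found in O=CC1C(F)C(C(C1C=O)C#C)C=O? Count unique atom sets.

3

[CX3H1](=O)[#6] is the SMARTS for an aldehyde: an sp2 carbon with one H, double-bonded to O and single-bonded to carbon.
The molecule carries 3 separate instances of an aldehyde (-CHO) meeting every constraint; each maps to a distinct set of atoms, giving 3 matches.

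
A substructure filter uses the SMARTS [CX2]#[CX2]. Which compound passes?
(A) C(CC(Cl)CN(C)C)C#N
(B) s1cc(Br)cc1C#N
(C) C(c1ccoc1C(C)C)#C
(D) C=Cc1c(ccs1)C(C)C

C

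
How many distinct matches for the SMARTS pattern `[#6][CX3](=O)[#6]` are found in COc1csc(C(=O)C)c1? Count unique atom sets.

[#6][CX3](=O)[#6] is the SMARTS for a ketone: a carbonyl carbon (no H) flanked by two carbons.
Exactly one fragment in the molecule meets all constraints, giving 1 match.

1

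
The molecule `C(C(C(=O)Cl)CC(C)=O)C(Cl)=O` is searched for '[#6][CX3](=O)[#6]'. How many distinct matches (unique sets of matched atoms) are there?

1

[#6][CX3](=O)[#6] is the SMARTS for a ketone: a carbonyl carbon (no H) flanked by two carbons.
Exactly one fragment in the molecule meets all constraints, giving 1 match.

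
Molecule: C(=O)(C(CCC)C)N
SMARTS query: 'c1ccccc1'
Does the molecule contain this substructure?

No

The pattern c1ccccc1 describes six aromatic carbons in a ring — a benzene ring.
The closest candidate here is a methyl group (-CH3), but no six-membered all-carbon aromatic ring is present. No other fragment satisfies the full query, so there is no match.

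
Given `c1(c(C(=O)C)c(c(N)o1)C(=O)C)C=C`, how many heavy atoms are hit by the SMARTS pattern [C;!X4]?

4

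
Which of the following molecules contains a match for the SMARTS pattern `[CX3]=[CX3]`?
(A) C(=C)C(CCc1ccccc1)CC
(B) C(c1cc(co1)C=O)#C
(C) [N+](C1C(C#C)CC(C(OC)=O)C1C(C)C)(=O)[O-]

A

[CX3]=[CX3] describes a non-aromatic C=C double bond between two sp2 carbons (an alkene).
(A) contains a vinyl group (-CH=CH2), which satisfies every atom and bond constraint.
(B) has an ethynyl group (-C#CH) but the C-C bond is a triple bond, not a double bond.
(C) has an ethynyl group (-C#CH) but the C-C bond is a triple bond, not a double bond.
So the answer is (A).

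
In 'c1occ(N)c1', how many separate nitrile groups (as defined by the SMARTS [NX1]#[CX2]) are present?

[NX1]#[CX2] is the SMARTS for a nitrile: a nitrogen triple-bonded to a two-connected carbon.
The molecule has a primary amino group (-NH2), but the nitrogen is NX3 (three connections), not NX1 triple-bonded; nothing else fits, so there are 0 matches.

0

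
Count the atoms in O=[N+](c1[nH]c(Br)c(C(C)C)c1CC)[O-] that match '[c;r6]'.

The query [c;r6] means: aromatic carbon that belongs to a six-membered ring.
Check the 14 heavy atoms by environment: 1× n (aromatic, in 5-ring) → no; 4× c (aromatic, in 5-ring) → no; 1× N (charge +1, acyclic) → no; 1× O (charge -1, acyclic) → no; 1× O (acyclic) → no; 5× C (acyclic) → no; 1× Br (acyclic) → no.
No environment satisfies the query, so 0 matching atoms.

0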